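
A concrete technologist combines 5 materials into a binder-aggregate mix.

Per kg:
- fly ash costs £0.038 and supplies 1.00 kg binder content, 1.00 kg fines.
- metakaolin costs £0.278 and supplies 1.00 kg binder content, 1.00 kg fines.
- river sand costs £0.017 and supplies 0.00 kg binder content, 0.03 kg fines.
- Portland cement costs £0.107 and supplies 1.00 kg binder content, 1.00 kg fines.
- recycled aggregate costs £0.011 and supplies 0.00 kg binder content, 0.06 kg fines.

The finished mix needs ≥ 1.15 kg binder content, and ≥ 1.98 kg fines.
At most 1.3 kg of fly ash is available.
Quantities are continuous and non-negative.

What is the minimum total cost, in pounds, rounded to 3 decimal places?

Let x1 = kg of fly ash, x2 = kg of metakaolin, x3 = kg of river sand, x4 = kg of Portland cement, x5 = kg of recycled aggregate.
min 0.038x1 + 0.278x2 + 0.017x3 + 0.107x4 + 0.011x5 with:
  1x1 + 1x2 + 1x4 ≥ 1.15   (binder content)
  1x1 + 1x2 + 0.03x3 + 1x4 + 0.06x5 ≥ 1.98   (fines)
  x1 ≤ 1.3
  x1, x2, x3, x4, x5 ≥ 0.
The cheapest feasible vertex uses only fly ash, Portland cement; metakaolin, river sand, recycled aggregate are not used. The fines and the fly ash cap requirements are met with equality.
So fly ash = 1.3 kg, Portland cement = 0.68 kg.
Objective = 0.038·1.3 + 0.107·0.68 = 0.12216.

£0.122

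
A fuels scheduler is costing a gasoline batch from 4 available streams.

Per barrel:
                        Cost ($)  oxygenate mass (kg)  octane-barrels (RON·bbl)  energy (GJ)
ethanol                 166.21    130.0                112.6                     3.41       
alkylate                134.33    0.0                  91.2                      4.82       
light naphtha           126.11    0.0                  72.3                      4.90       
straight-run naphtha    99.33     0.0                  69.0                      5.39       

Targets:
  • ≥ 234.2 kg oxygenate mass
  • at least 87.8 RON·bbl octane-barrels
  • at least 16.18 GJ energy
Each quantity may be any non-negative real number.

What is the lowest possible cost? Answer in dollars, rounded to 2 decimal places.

Let x1 = barrels of ethanol, x2 = barrels of alkylate, x3 = barrels of light naphtha, x4 = barrels of straight-run naphtha.
Minimize 166.21x1 + 134.33x2 + 126.11x3 + 99.33x4 with:
  130x1 ≥ 234.2   (oxygenate mass)
  112.6x1 + 91.2x2 + 72.3x3 + 69x4 ≥ 87.8   (octane-barrels)
  3.41x1 + 4.82x2 + 4.9x3 + 5.39x4 ≥ 16.18   (energy)
  x1, x2, x3, x4 ≥ 0.
At the optimum only ethanol, straight-run naphtha are positive (alkylate, light naphtha = 0). There the oxygenate mass and energy constraints are tight.
Solving gives x1 = 1.80154, x4 = 1.86211.
Total cost: 166.21·1.80154 + 99.33·1.86211 = 484.3973.

$484.40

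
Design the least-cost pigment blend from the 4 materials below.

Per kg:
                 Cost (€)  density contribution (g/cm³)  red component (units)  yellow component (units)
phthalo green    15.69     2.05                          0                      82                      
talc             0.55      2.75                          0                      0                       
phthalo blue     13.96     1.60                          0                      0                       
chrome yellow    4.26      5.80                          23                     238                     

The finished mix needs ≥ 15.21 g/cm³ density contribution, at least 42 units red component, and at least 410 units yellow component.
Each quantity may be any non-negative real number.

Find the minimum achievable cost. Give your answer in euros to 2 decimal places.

Set it up as a linear program. Let x1 = kg of phthalo green, x2 = kg of talc, x3 = kg of phthalo blue, x4 = kg of chrome yellow.
Minimise 15.69x1 + 0.55x2 + 13.96x3 + 4.26x4 with:
  2.05x1 + 2.75x2 + 1.6x3 + 5.8x4 ≥ 15.21   (density contribution)
  23x4 ≥ 42   (red component)
  82x1 + 238x4 ≥ 410   (yellow component)
  x1, x2, x3, x4 ≥ 0.
The cheapest feasible vertex uses only talc, chrome yellow; phthalo green, phthalo blue are not used. The density contribution and red component requirements are met with equality.
That vertex is x2 = 1.68, x4 = 1.826.
Hence cost = 0.55·1.68 + 4.26·1.826 = €8.7028.

€8.70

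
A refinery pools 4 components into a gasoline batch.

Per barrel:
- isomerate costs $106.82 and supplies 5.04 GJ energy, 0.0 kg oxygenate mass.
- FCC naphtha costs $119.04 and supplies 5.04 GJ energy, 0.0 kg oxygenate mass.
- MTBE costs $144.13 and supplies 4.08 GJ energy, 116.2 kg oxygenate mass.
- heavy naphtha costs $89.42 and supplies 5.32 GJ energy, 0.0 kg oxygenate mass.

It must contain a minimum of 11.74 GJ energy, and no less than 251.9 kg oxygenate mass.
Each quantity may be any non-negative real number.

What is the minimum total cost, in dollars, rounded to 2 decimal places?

Let x1 = barrels of isomerate, x2 = barrels of FCC naphtha, x3 = barrels of MTBE, x4 = barrels of heavy naphtha.
Minimize 106.82x1 + 119.04x2 + 144.13x3 + 89.42x4 subject to:
  5.04x1 + 5.04x2 + 4.08x3 + 5.32x4 ≥ 11.74   (energy)
  116.2x3 ≥ 251.9   (oxygenate mass)
  x1, x2, x3, x4 ≥ 0.
The optimal basis is {MTBE, heavy naphtha}; isomerate, FCC naphtha drop out. The energy and oxygenate mass requirements are met with equality.
Optimal quantities: MTBE = 2.1678 barrels, heavy naphtha = 0.54423 barrels.
Hence cost = 144.13·2.1678 + 89.42·0.54423 = $361.1101.

$361.11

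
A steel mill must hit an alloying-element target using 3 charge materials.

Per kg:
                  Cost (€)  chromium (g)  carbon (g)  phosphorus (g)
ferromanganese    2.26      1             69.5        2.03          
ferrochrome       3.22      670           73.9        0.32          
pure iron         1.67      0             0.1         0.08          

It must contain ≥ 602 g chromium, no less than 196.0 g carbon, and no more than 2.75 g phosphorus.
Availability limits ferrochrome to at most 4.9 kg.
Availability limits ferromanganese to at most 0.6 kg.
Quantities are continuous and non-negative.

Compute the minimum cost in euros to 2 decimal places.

€8.08

Set it up as a linear program. Let x1 = kg of ferromanganese, x2 = kg of ferrochrome, x3 = kg of pure iron.
min 2.26x1 + 3.22x2 + 1.67x3 subject to:
  1x1 + 670x2 ≥ 602   (chromium)
  69.5x1 + 73.9x2 + 0.1x3 ≥ 196   (carbon)
  2.03x1 + 0.32x2 + 0.08x3 ≤ 2.75   (phosphorus)
  x2 ≤ 4.9
  x1 ≤ 0.6
  x1, x2, x3 ≥ 0.
The minimum-cost mix takes nothing from pure iron — only ferromanganese, ferrochrome. Binding constraints: carbon and the ferromanganese cap.
Solving gives x1 = 0.6, x2 = 2.088.
Total cost: 2.26·0.6 + 3.22·2.088 = 8.0794.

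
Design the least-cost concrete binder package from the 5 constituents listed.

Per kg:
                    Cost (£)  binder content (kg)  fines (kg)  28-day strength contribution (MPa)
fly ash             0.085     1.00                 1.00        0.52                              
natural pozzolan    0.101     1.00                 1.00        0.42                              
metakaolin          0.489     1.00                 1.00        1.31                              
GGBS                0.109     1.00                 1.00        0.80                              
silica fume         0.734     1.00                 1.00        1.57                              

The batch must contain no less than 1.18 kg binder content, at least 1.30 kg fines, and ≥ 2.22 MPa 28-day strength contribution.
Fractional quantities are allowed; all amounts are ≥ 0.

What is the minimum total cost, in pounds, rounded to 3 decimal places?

This is a linear program. Let x1 = kg of fly ash, x2 = kg of natural pozzolan, x3 = kg of metakaolin, x4 = kg of GGBS, x5 = kg of silica fume.
Minimise 0.085x1 + 0.101x2 + 0.489x3 + 0.109x4 + 0.734x5 s.t.:
  1x1 + 1x2 + 1x3 + 1x4 + 1x5 ≥ 1.18   (binder content)
  1x1 + 1x2 + 1x3 + 1x4 + 1x5 ≥ 1.3   (fines)
  0.52x1 + 0.42x2 + 1.31x3 + 0.8x4 + 1.57x5 ≥ 2.22   (28-day strength contribution)
  x1, x2, x3, x4, x5 ≥ 0.
The cheapest feasible vertex uses only GGBS; fly ash, natural pozzolan, metakaolin, silica fume are not used. The 28-day strength contribution requirement is met with equality.
Solving gives x4 = 2.775.
Objective = 0.109·2.775 = 0.30248.

£0.302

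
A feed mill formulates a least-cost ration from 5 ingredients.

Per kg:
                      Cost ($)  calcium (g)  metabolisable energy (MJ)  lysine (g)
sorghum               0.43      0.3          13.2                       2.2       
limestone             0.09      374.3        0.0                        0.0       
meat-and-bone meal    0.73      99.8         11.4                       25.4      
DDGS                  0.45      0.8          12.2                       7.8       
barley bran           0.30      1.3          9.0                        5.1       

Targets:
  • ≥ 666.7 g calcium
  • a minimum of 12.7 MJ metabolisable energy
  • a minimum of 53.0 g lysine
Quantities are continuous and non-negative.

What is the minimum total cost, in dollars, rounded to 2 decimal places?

$1.63

This is a linear program. Let x1 = kg of sorghum, x2 = kg of limestone, x3 = kg of meat-and-bone meal, x4 = kg of DDGS, x5 = kg of barley bran.
Minimize 0.43x1 + 0.09x2 + 0.73x3 + 0.45x4 + 0.3x5 with:
  0.3x1 + 374.3x2 + 99.8x3 + 0.8x4 + 1.3x5 ≥ 666.7   (calcium)
  13.2x1 + 11.4x3 + 12.2x4 + 9x5 ≥ 12.7   (metabolisable energy)
  2.2x1 + 25.4x3 + 7.8x4 + 5.1x5 ≥ 53   (lysine)
  x1, x2, x3, x4, x5 ≥ 0.
The minimum-cost mix takes nothing from sorghum, DDGS, barley bran — only limestone, meat-and-bone meal. The calcium and lysine requirements are met with equality.
That vertex is x2 = 1.225, x3 = 2.087.
Hence cost = 0.09·1.225 + 0.73·2.087 = $1.6338.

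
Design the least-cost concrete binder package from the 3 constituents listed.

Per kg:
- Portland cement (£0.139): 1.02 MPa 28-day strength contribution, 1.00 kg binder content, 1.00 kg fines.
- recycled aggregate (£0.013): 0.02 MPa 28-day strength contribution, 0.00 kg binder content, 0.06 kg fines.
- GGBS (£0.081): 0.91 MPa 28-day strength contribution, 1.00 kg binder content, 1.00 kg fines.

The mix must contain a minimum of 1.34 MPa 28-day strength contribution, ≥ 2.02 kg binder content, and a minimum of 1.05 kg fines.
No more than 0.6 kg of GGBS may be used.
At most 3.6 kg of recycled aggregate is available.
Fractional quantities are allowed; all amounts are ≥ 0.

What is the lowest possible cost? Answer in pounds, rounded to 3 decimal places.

Let x1 = kg of Portland cement, x2 = kg of recycled aggregate, x3 = kg of GGBS.
Minimise 0.139x1 + 0.013x2 + 0.081x3 with:
  1.02x1 + 0.02x2 + 0.91x3 ≥ 1.34   (28-day strength contribution)
  1x1 + 1x3 ≥ 2.02   (binder content)
  1x1 + 0.06x2 + 1x3 ≥ 1.05   (fines)
  x3 ≤ 0.6
  x2 ≤ 3.6
  x1, x2, x3 ≥ 0.
The cheapest feasible vertex uses only Portland cement, GGBS; recycled aggregate is not used. The binder content and the GGBS cap requirements are met with equality.
Optimal quantities: Portland cement = 1.42 kg, GGBS = 0.6 kg.
Cost = 0.139·1.42 + 0.081·0.6 = 0.24598.

£0.246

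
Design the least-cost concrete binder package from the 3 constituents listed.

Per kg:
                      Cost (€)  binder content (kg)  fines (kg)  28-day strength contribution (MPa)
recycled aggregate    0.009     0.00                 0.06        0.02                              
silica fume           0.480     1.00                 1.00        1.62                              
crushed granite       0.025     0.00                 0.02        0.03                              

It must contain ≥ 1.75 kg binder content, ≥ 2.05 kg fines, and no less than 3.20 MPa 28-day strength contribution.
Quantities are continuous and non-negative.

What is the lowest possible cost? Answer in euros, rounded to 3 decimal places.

Let x1 = kg of recycled aggregate, x2 = kg of silica fume, x3 = kg of crushed granite.
min 0.009x1 + 0.48x2 + 0.025x3 subject to:
  1x2 ≥ 1.75   (binder content)
  0.06x1 + 1x2 + 0.02x3 ≥ 2.05   (fines)
  0.02x1 + 1.62x2 + 0.03x3 ≥ 3.2   (28-day strength contribution)
  x1, x2, x3 ≥ 0.
The minimum-cost mix takes nothing from crushed granite — only recycled aggregate, silica fume. Binding constraints: fines and 28-day strength contribution.
Optimal quantities: recycled aggregate = 1.567 kg, silica fume = 1.956 kg.
Total cost: 0.009·1.567 + 0.48·1.956 = 0.95298.

€0.953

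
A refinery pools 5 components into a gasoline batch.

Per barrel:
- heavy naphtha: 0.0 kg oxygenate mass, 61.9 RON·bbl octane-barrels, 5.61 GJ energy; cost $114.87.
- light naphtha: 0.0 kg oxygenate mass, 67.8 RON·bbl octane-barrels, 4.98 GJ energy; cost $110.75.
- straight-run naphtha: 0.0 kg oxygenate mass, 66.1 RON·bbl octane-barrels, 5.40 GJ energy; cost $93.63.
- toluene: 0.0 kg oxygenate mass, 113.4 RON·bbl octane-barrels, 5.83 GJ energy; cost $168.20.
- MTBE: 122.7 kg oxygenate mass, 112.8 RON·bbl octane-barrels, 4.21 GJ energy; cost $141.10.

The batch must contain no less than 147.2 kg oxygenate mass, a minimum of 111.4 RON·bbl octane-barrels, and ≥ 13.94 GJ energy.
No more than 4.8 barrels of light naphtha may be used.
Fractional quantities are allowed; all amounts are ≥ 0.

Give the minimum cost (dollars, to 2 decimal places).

$323.41

Let x1 = barrels of heavy naphtha, x2 = barrels of light naphtha, x3 = barrels of straight-run naphtha, x4 = barrels of toluene, x5 = barrels of MTBE.
Minimize 114.87x1 + 110.75x2 + 93.63x3 + 168.2x4 + 141.1x5 with:
  122.7x5 ≥ 147.2   (oxygenate mass)
  61.9x1 + 67.8x2 + 66.1x3 + 113.4x4 + 112.8x5 ≥ 111.4   (octane-barrels)
  5.61x1 + 4.98x2 + 5.4x3 + 5.83x4 + 4.21x5 ≥ 13.94   (energy)
  x2 ≤ 4.8
  x1, x2, x3, x4, x5 ≥ 0.
At the optimum only straight-run naphtha, MTBE are positive (heavy naphtha, light naphtha, toluene = 0). Binding constraints: oxygenate mass and energy.
Solving gives x3 = 1.6462, x5 = 1.1997.
Hence cost = 93.63·1.6462 + 141.1·1.1997 = $323.4114.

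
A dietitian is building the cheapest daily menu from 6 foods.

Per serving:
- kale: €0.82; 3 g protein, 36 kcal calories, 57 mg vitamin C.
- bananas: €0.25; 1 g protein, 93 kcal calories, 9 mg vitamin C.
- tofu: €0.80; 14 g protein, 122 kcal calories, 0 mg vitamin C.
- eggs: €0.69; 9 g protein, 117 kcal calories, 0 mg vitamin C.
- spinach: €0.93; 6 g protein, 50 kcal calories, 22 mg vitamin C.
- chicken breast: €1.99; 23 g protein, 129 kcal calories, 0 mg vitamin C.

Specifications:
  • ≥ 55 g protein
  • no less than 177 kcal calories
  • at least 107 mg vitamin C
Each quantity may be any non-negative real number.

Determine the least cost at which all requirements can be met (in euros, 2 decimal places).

Treat it as an LP. Let x1 = servings of kale, x2 = servings of bananas, x3 = servings of tofu, x4 = servings of eggs, x5 = servings of spinach, x6 = servings of chicken breast.
Minimize 0.82x1 + 0.25x2 + 0.8x3 + 0.69x4 + 0.93x5 + 1.99x6 subject to:
  3x1 + 1x2 + 14x3 + 9x4 + 6x5 + 23x6 ≥ 55   (protein)
  36x1 + 93x2 + 122x3 + 117x4 + 50x5 + 129x6 ≥ 177   (calories)
  57x1 + 9x2 + 22x5 ≥ 107   (vitamin C)
  x1, x2, x3, x4, x5, x6 ≥ 0.
The optimal basis is {kale, tofu}; bananas, eggs, spinach, chicken breast drop out. Binding constraints: protein and vitamin C.
So kale = 1.877 servings, tofu = 3.526 servings.
Objective = 0.82·1.877 + 0.8·3.526 = 4.3599.

€4.36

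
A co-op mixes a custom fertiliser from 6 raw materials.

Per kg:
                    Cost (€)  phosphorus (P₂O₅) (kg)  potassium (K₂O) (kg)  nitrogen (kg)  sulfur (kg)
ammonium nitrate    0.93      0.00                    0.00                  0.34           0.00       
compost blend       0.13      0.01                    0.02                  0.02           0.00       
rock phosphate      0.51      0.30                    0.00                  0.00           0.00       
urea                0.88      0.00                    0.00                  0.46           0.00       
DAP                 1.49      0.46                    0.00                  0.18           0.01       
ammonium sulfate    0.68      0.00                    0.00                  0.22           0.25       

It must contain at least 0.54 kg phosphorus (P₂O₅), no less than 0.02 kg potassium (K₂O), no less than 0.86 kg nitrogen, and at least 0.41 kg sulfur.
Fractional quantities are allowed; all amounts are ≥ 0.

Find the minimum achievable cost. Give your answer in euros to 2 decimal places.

Let x1 = kg of ammonium nitrate, x2 = kg of compost blend, x3 = kg of rock phosphate, x4 = kg of urea, x5 = kg of DAP, x6 = kg of ammonium sulfate.
Minimise 0.93x1 + 0.13x2 + 0.51x3 + 0.88x4 + 1.49x5 + 0.68x6 subject to:
  0.01x2 + 0.3x3 + 0.46x5 ≥ 0.54   (phosphorus (P₂O₅))
  0.02x2 ≥ 0.02   (potassium (K₂O))
  0.34x1 + 0.02x2 + 0.46x4 + 0.18x5 + 0.22x6 ≥ 0.86   (nitrogen)
  0.01x5 + 0.25x6 ≥ 0.41   (sulfur)
  x1, x2, x3, x4, x5, x6 ≥ 0.
The optimal basis is {compost blend, rock phosphate, urea, ammonium sulfate}; ammonium nitrate, DAP drop out. Binding constraints: phosphorus (P₂O₅), potassium (K₂O), nitrogen, sulfur.
So compost blend = 1 kg, rock phosphate = 1.767 kg, urea = 1.042 kg, ammonium sulfate = 1.64 kg.
Objective = 0.13·1 + 0.51·1.767 + 0.88·1.042 + 0.68·1.64 = 3.0633.

€3.06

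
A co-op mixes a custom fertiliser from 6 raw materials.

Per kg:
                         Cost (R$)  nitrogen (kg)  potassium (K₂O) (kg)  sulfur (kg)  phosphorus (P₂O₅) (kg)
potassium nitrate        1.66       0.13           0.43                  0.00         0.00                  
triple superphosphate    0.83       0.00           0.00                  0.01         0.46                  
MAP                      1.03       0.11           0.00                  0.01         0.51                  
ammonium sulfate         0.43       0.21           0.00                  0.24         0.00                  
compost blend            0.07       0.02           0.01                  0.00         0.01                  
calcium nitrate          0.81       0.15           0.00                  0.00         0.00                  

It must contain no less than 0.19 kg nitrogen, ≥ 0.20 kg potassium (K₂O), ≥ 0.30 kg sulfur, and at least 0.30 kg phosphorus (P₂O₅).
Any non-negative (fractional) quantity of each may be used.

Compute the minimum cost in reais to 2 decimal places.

Let x1 = kg of potassium nitrate, x2 = kg of triple superphosphate, x3 = kg of MAP, x4 = kg of ammonium sulfate, x5 = kg of compost blend, x6 = kg of calcium nitrate.
Minimize 1.66x1 + 0.83x2 + 1.03x3 + 0.43x4 + 0.07x5 + 0.81x6 with:
  0.13x1 + 0.11x3 + 0.21x4 + 0.02x5 + 0.15x6 ≥ 0.19   (nitrogen)
  0.43x1 + 0.01x5 ≥ 0.2   (potassium (K₂O))
  0.01x2 + 0.01x3 + 0.24x4 ≥ 0.3   (sulfur)
  0.46x2 + 0.51x3 + 0.01x5 ≥ 0.3   (phosphorus (P₂O₅))
  x1, x2, x3, x4, x5, x6 ≥ 0.
The minimum-cost mix takes nothing from MAP, compost blend, calcium nitrate — only potassium nitrate, triple superphosphate, ammonium sulfate. The potassium (K₂O), sulfur, phosphorus (P₂O₅) requirements are met with equality.
Optimal quantities: potassium nitrate = 0.4651 kg, triple superphosphate = 0.6522 kg, ammonium sulfate = 1.223 kg.
Hence cost = 1.66·0.4651 + 0.83·0.6522 + 0.43·1.223 = R$1.8393.

R$1.84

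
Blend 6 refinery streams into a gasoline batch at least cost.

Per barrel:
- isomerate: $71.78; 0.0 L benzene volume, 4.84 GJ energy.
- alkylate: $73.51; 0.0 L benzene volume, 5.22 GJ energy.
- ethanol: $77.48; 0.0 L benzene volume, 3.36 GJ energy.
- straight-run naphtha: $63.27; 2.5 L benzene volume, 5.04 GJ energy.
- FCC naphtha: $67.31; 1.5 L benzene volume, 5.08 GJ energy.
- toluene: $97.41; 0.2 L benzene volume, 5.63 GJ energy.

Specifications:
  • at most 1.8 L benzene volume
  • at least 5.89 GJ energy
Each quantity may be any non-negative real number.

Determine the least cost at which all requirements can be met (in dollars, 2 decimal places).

Let x1 = barrels of isomerate, x2 = barrels of alkylate, x3 = barrels of ethanol, x4 = barrels of straight-run naphtha, x5 = barrels of FCC naphtha, x6 = barrels of toluene.
Minimise 71.78x1 + 73.51x2 + 77.48x3 + 63.27x4 + 67.31x5 + 97.41x6 with:
  2.5x4 + 1.5x5 + 0.2x6 ≤ 1.8   (benzene volume)
  4.84x1 + 5.22x2 + 3.36x3 + 5.04x4 + 5.08x5 + 5.63x6 ≥ 5.89   (energy)
  x1, x2, x3, x4, x5, x6 ≥ 0.
The optimal basis is {alkylate, straight-run naphtha}; isomerate, ethanol, FCC naphtha, toluene drop out. Binding constraints: benzene volume and energy.
That vertex is x2 = 0.4332, x4 = 0.72.
Total cost: 73.51·0.4332 + 63.27·0.72 = 77.3989.

$77.40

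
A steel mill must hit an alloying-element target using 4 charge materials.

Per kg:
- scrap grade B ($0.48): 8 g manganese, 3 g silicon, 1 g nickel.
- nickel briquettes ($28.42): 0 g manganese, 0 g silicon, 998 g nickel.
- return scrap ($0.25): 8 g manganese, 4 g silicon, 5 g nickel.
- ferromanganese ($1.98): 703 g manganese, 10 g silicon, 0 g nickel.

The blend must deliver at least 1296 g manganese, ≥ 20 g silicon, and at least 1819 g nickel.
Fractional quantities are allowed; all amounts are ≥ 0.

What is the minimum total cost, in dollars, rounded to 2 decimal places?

Let x1 = kg of scrap grade B, x2 = kg of nickel briquettes, x3 = kg of return scrap, x4 = kg of ferromanganese.
Minimise 0.48x1 + 28.42x2 + 0.25x3 + 1.98x4 subject to:
  8x1 + 8x3 + 703x4 ≥ 1296   (manganese)
  3x1 + 4x3 + 10x4 ≥ 20   (silicon)
  1x1 + 998x2 + 5x3 ≥ 1819   (nickel)
  x1, x2, x3, x4 ≥ 0.
At the optimum only nickel briquettes, return scrap, ferromanganese are positive (scrap grade B = 0). Binding constraints: manganese, silicon, nickel.
Optimal quantities: nickel briquettes = 1.8206 kg, return scrap = 0.40264 kg, ferromanganese = 1.8389 kg.
Objective = 28.42·1.8206 + 0.25·0.40264 + 1.98·1.8389 = 55.4831.

$55.48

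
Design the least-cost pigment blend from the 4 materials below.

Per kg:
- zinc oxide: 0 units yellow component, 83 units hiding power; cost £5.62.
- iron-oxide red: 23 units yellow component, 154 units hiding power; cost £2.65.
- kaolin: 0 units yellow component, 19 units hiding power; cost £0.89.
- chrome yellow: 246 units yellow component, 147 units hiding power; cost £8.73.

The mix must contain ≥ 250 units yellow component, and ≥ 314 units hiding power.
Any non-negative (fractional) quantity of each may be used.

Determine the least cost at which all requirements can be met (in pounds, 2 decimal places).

£11.02

Let x1 = kg of zinc oxide, x2 = kg of iron-oxide red, x3 = kg of kaolin, x4 = kg of chrome yellow.
Minimise 5.62x1 + 2.65x2 + 0.89x3 + 8.73x4 s.t.:
  23x2 + 246x4 ≥ 250   (yellow component)
  83x1 + 154x2 + 19x3 + 147x4 ≥ 314   (hiding power)
  x1, x2, x3, x4 ≥ 0.
The minimum-cost mix takes nothing from zinc oxide, kaolin — only iron-oxide red, chrome yellow. The yellow component and hiding power requirements are met with equality.
So iron-oxide red = 1.174 kg, chrome yellow = 0.9065 kg.
Total cost: 2.65·1.174 + 8.73·0.9065 = 11.0248.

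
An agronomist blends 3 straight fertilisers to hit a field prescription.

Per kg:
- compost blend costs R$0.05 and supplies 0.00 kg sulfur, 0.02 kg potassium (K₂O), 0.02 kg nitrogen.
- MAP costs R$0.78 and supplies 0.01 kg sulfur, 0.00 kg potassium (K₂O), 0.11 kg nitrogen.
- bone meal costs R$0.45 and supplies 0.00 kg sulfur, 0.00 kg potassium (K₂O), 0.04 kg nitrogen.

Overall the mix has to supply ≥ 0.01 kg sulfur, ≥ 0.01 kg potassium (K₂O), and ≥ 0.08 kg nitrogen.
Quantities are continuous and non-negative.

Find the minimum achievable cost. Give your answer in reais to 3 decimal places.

R$0.805

Let x1 = kg of compost blend, x2 = kg of MAP, x3 = kg of bone meal.
min 0.05x1 + 0.78x2 + 0.45x3 with:
  0.01x2 ≥ 0.01   (sulfur)
  0.02x1 ≥ 0.01   (potassium (K₂O))
  0.02x1 + 0.11x2 + 0.04x3 ≥ 0.08   (nitrogen)
  x1, x2, x3 ≥ 0.
At the optimum only compost blend, MAP are positive (bone meal = 0). Binding constraints: sulfur and potassium (K₂O).
So compost blend = 0.5 kg, MAP = 1 kg.
Total cost: 0.05·0.5 + 0.78·1 = 0.80500.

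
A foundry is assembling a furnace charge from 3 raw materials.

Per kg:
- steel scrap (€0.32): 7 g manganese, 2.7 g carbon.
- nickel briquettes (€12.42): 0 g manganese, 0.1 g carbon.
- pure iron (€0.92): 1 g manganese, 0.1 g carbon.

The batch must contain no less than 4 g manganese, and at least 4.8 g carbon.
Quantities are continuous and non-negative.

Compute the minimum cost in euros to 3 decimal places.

€0.569

Let x1 = kg of steel scrap, x2 = kg of nickel briquettes, x3 = kg of pure iron.
Minimise 0.32x1 + 12.42x2 + 0.92x3 with:
  7x1 + 1x3 ≥ 4   (manganese)
  2.7x1 + 0.1x2 + 0.1x3 ≥ 4.8   (carbon)
  x1, x2, x3 ≥ 0.
The minimum-cost mix takes nothing from nickel briquettes, pure iron — only steel scrap. There the carbon constraint is tight.
That vertex is x1 = 1.778.
Total cost: 0.32·1.778 = 0.56896.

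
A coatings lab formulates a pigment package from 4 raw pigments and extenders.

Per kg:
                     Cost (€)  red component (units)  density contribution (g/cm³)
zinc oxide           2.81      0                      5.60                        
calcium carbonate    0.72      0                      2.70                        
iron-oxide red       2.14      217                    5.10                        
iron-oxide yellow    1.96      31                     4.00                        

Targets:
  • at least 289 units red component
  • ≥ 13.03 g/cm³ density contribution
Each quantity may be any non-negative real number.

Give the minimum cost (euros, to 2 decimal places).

€4.51

Set it up as a linear program. Let x1 = kg of zinc oxide, x2 = kg of calcium carbonate, x3 = kg of iron-oxide red, x4 = kg of iron-oxide yellow.
Minimize 2.81x1 + 0.72x2 + 2.14x3 + 1.96x4 subject to:
  217x3 + 31x4 ≥ 289   (red component)
  5.6x1 + 2.7x2 + 5.1x3 + 4x4 ≥ 13.03   (density contribution)
  x1, x2, x3, x4 ≥ 0.
The minimum-cost mix takes nothing from zinc oxide, iron-oxide yellow — only calcium carbonate, iron-oxide red. There the red component and density contribution constraints are tight.
So calcium carbonate = 2.31 kg, iron-oxide red = 1.332 kg.
Total cost: 0.72·2.31 + 2.14·1.332 = 4.5137.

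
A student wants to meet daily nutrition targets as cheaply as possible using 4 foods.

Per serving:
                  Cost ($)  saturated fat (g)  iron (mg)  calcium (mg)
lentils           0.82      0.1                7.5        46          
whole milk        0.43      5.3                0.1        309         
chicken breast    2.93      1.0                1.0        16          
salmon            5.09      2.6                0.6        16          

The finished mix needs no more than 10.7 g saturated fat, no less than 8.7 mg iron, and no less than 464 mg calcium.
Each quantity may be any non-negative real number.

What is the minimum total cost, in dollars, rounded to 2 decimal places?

$1.51

Treat it as an LP. Let x1 = servings of lentils, x2 = servings of whole milk, x3 = servings of chicken breast, x4 = servings of salmon.
min 0.82x1 + 0.43x2 + 2.93x3 + 5.09x4 subject to:
  0.1x1 + 5.3x2 + 1x3 + 2.6x4 ≤ 10.7   (saturated fat)
  7.5x1 + 0.1x2 + 1x3 + 0.6x4 ≥ 8.7   (iron)
  46x1 + 309x2 + 16x3 + 16x4 ≥ 464   (calcium)
  x1, x2, x3, x4 ≥ 0.
The cheapest feasible vertex uses only lentils, whole milk; chicken breast, salmon are not used. The iron and calcium requirements are met with equality.
That vertex is x1 = 1.142, x2 = 1.332.
Total cost: 0.82·1.142 + 0.43·1.332 = 1.5092.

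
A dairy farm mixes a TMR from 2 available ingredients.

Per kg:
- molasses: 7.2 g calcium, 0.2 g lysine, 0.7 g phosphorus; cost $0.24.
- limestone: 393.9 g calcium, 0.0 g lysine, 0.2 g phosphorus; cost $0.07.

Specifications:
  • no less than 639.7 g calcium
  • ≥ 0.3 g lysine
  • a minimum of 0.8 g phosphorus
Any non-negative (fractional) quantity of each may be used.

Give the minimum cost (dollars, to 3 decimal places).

$0.472

Set it up as a linear program. Let x1 = kg of molasses, x2 = kg of limestone.
Minimise 0.24x1 + 0.07x2 with:
  7.2x1 + 393.9x2 ≥ 639.7   (calcium)
  0.2x1 ≥ 0.3   (lysine)
  0.7x1 + 0.2x2 ≥ 0.8   (phosphorus)
  x1, x2 ≥ 0.
Both inputs are positive at the optimum. The calcium and lysine requirements are met with equality.
Optimal quantities: molasses = 1.5 kg, limestone = 1.597 kg.
Total cost: 0.24·1.5 + 0.07·1.597 = 0.47179.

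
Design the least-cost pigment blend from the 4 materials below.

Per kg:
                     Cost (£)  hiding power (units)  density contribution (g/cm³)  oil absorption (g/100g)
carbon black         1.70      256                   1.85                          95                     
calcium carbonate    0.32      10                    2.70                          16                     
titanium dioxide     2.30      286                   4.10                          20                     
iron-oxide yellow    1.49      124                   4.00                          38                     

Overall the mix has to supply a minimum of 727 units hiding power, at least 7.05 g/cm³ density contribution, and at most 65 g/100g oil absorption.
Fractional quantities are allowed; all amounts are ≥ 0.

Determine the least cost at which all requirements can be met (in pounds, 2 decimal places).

This is a linear program. Let x1 = kg of carbon black, x2 = kg of calcium carbonate, x3 = kg of titanium dioxide, x4 = kg of iron-oxide yellow.
Minimize 1.7x1 + 0.32x2 + 2.3x3 + 1.49x4 subject to:
  256x1 + 10x2 + 286x3 + 124x4 ≥ 727   (hiding power)
  1.85x1 + 2.7x2 + 4.1x3 + 4x4 ≥ 7.05   (density contribution)
  95x1 + 16x2 + 20x3 + 38x4 ≤ 65   (oil absorption)
  x1, x2, x3, x4 ≥ 0.
At the optimum only carbon black, titanium dioxide are positive (calcium carbonate, iron-oxide yellow = 0). There the hiding power and oil absorption constraints are tight.
Solving gives x1 = 0.1837, x3 = 2.378.
Cost = 1.7·0.1837 + 2.3·2.378 = 5.7817.

£5.78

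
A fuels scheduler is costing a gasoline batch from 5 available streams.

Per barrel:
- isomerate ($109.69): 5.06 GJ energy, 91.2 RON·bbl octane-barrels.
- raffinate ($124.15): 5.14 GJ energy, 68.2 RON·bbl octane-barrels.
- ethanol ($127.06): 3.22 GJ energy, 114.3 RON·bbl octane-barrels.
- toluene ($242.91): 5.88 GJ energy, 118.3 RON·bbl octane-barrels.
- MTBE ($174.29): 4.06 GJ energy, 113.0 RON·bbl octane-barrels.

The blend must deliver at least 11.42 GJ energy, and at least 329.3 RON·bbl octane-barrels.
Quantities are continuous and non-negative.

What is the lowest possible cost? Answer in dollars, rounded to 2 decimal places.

Let x1 = barrels of isomerate, x2 = barrels of raffinate, x3 = barrels of ethanol, x4 = barrels of toluene, x5 = barrels of MTBE.
Minimise 109.69x1 + 124.15x2 + 127.06x3 + 242.91x4 + 174.29x5 with:
  5.06x1 + 5.14x2 + 3.22x3 + 5.88x4 + 4.06x5 ≥ 11.42   (energy)
  91.2x1 + 68.2x2 + 114.3x3 + 118.3x4 + 113x5 ≥ 329.3   (octane-barrels)
  x1, x2, x3, x4, x5 ≥ 0.
The minimum-cost mix takes nothing from raffinate, toluene, MTBE — only isomerate, ethanol. There the energy and octane-barrels constraints are tight.
So isomerate = 0.86043 barrels, ethanol = 2.1945 barrels.
Hence cost = 109.69·0.86043 + 127.06·2.1945 = $373.2137.

$373.21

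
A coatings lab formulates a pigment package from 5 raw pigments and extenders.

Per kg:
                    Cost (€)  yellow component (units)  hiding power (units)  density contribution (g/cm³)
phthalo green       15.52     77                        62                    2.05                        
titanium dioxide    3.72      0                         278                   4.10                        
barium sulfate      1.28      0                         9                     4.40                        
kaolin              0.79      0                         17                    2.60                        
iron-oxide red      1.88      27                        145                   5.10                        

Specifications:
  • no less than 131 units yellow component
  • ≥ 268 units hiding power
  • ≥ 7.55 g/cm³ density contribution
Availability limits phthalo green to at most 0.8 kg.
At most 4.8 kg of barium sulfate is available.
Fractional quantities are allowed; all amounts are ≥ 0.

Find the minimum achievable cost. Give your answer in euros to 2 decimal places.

Treat it as an LP. Let x1 = kg of phthalo green, x2 = kg of titanium dioxide, x3 = kg of barium sulfate, x4 = kg of kaolin, x5 = kg of iron-oxide red.
min 15.52x1 + 3.72x2 + 1.28x3 + 0.79x4 + 1.88x5 subject to:
  77x1 + 27x5 ≥ 131   (yellow component)
  62x1 + 278x2 + 9x3 + 17x4 + 145x5 ≥ 268   (hiding power)
  2.05x1 + 4.1x2 + 4.4x3 + 2.6x4 + 5.1x5 ≥ 7.55   (density contribution)
  x1 ≤ 0.8
  x3 ≤ 4.8
  x1, x2, x3, x4, x5 ≥ 0.
The optimal basis is {iron-oxide red}; phthalo green, titanium dioxide, barium sulfate, kaolin drop out. There the yellow component constraint is tight.
That vertex is x5 = 4.852.
Total cost: 1.88·4.852 = 9.1218.

€9.12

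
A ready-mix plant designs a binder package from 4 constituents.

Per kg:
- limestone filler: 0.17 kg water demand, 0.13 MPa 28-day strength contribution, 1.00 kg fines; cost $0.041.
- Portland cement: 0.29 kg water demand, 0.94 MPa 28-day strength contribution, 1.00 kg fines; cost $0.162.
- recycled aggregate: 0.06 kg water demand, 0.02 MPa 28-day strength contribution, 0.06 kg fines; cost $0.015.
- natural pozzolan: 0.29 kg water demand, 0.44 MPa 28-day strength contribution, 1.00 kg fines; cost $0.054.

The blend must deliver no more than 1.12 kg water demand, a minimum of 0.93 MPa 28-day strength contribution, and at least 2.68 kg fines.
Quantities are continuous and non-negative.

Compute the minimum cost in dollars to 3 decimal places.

$0.134

Set it up as a linear program. Let x1 = kg of limestone filler, x2 = kg of Portland cement, x3 = kg of recycled aggregate, x4 = kg of natural pozzolan.
min 0.041x1 + 0.162x2 + 0.015x3 + 0.054x4 subject to:
  0.17x1 + 0.29x2 + 0.06x3 + 0.29x4 ≤ 1.12   (water demand)
  0.13x1 + 0.94x2 + 0.02x3 + 0.44x4 ≥ 0.93   (28-day strength contribution)
  1x1 + 1x2 + 0.06x3 + 1x4 ≥ 2.68   (fines)
  x1, x2, x3, x4 ≥ 0.
At the optimum only limestone filler, natural pozzolan are positive (Portland cement, recycled aggregate = 0). The 28-day strength contribution and fines requirements are met with equality.
Solving gives x1 = 0.8039, x4 = 1.876.
Total cost: 0.041·0.8039 + 0.054·1.876 = 0.13426.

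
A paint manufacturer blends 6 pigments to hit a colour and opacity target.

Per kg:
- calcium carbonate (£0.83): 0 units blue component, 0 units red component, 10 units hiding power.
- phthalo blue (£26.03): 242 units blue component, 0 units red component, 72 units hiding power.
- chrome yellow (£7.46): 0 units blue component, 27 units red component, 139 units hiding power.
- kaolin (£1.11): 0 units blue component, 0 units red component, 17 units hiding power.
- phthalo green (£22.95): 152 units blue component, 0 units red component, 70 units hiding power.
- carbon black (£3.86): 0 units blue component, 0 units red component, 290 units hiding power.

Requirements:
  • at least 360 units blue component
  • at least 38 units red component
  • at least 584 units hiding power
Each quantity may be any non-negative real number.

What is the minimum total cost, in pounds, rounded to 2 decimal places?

This is a linear program. Let x1 = kg of calcium carbonate, x2 = kg of phthalo blue, x3 = kg of chrome yellow, x4 = kg of kaolin, x5 = kg of phthalo green, x6 = kg of carbon black.
Minimize 0.83x1 + 26.03x2 + 7.46x3 + 1.11x4 + 22.95x5 + 3.86x6 subject to:
  242x2 + 152x5 ≥ 360   (blue component)
  27x3 ≥ 38   (red component)
  10x1 + 72x2 + 139x3 + 17x4 + 70x5 + 290x6 ≥ 584   (hiding power)
  x1, x2, x3, x4, x5, x6 ≥ 0.
The optimal basis is {phthalo blue, chrome yellow, carbon black}; calcium carbonate, kaolin, phthalo green drop out. Binding constraints: blue component, red component, hiding power.
Optimal quantities: phthalo blue = 1.488 kg, chrome yellow = 1.407 kg, carbon black = 0.9699 kg.
Hence cost = 26.03·1.488 + 7.46·1.407 + 3.86·0.9699 = £52.9727.

£52.97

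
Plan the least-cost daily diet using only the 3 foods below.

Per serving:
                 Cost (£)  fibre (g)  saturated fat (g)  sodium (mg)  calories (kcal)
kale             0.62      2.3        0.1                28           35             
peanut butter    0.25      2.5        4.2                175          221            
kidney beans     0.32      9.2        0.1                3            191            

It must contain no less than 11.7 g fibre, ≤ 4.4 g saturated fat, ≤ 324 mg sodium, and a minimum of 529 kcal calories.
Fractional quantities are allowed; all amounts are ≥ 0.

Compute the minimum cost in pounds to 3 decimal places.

£0.765

This is a linear program. Let x1 = servings of kale, x2 = servings of peanut butter, x3 = servings of kidney beans.
Minimize 0.62x1 + 0.25x2 + 0.32x3 with:
  2.3x1 + 2.5x2 + 9.2x3 ≥ 11.7   (fibre)
  0.1x1 + 4.2x2 + 0.1x3 ≤ 4.4   (saturated fat)
  28x1 + 175x2 + 3x3 ≤ 324   (sodium)
  35x1 + 221x2 + 191x3 ≥ 529   (calories)
  x1, x2, x3 ≥ 0.
The cheapest feasible vertex uses only peanut butter, kidney beans; kale is not used. There the saturated fat and calories constraints are tight.
Solving gives x2 = 1.009, x3 = 1.602.
Total cost: 0.25·1.009 + 0.32·1.602 = 0.76489.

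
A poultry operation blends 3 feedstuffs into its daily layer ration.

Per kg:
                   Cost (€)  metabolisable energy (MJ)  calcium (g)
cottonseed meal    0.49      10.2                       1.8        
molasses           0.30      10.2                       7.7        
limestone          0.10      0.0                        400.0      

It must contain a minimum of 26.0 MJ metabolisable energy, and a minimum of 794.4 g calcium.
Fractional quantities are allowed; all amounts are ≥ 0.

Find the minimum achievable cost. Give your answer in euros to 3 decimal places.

€0.958

Treat it as an LP. Let x1 = kg of cottonseed meal, x2 = kg of molasses, x3 = kg of limestone.
min 0.49x1 + 0.3x2 + 0.1x3 subject to:
  10.2x1 + 10.2x2 ≥ 26   (metabolisable energy)
  1.8x1 + 7.7x2 + 400x3 ≥ 794.4   (calcium)
  x1, x2, x3 ≥ 0.
At the optimum only molasses, limestone are positive (cottonseed meal = 0). The metabolisable energy and calcium requirements are met with equality.
That vertex is x2 = 2.549, x3 = 1.937.
Objective = 0.3·2.549 + 0.1·1.937 = 0.95840.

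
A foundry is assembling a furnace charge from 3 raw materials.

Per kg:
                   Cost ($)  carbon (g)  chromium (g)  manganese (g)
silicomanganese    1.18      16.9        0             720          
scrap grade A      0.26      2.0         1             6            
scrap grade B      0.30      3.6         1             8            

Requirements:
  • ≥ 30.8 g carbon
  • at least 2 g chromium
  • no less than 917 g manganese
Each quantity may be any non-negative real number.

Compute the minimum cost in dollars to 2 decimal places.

$2.25

Treat it as an LP. Let x1 = kg of silicomanganese, x2 = kg of scrap grade A, x3 = kg of scrap grade B.
Minimise 1.18x1 + 0.26x2 + 0.3x3 with:
  16.9x1 + 2x2 + 3.6x3 ≥ 30.8   (carbon)
  1x2 + 1x3 ≥ 2   (chromium)
  720x1 + 6x2 + 8x3 ≥ 917   (manganese)
  x1, x2, x3 ≥ 0.
At the optimum only silicomanganese, scrap grade B are positive (scrap grade A = 0). There the carbon and chromium constraints are tight.
That vertex is x1 = 1.396, x3 = 2.
Objective = 1.18·1.396 + 0.3·2 = 2.2473.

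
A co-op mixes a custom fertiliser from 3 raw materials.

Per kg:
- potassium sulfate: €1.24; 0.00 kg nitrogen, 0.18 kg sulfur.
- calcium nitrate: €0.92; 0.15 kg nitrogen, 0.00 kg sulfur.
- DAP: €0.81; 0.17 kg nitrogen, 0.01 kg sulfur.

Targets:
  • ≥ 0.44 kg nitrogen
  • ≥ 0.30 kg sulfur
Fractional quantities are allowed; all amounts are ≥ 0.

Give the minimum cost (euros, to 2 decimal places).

Let x1 = kg of potassium sulfate, x2 = kg of calcium nitrate, x3 = kg of DAP.
min 1.24x1 + 0.92x2 + 0.81x3 subject to:
  0.15x2 + 0.17x3 ≥ 0.44   (nitrogen)
  0.18x1 + 0.01x3 ≥ 0.3   (sulfur)
  x1, x2, x3 ≥ 0.
The minimum-cost mix takes nothing from calcium nitrate — only potassium sulfate, DAP. Binding constraints: nitrogen and sulfur.
That vertex is x1 = 1.523, x3 = 2.588.
Hence cost = 1.24·1.523 + 0.81·2.588 = €3.9848.

€3.98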